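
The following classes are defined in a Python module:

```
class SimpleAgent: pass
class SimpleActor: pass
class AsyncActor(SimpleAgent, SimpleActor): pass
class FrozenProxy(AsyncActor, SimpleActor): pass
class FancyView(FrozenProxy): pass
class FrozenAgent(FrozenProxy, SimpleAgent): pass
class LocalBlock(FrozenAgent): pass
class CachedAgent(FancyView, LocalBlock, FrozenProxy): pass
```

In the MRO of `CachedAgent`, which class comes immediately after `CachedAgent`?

FancyView

L[CachedAgent] = CachedAgent + merge(L[FancyView], L[LocalBlock], L[FrozenProxy], [FancyView LocalBlock FrozenProxy])
  take FancyView:  [FancyView FrozenProxy AsyncActor SimpleAgent SimpleActor object] + [LocalBlock FrozenAgent FrozenProxy AsyncActor SimpleAgent SimpleActor object] + [FrozenProxy AsyncActor SimpleAgent SimpleActor object] + [FancyView LocalBlock FrozenProxy]
  take LocalBlock:  [FrozenProxy AsyncActor SimpleAgent SimpleActor object] + [LocalBlock FrozenAgent FrozenProxy AsyncActor SimpleAgent SimpleActor object] + [FrozenProxy AsyncActor SimpleAgent SimpleActor object] + [LocalBlock FrozenProxy]
  take FrozenAgent:  [FrozenProxy AsyncActor SimpleAgent SimpleActor object] + [FrozenAgent FrozenProxy AsyncActor SimpleAgent SimpleActor object] + [FrozenProxy AsyncActor SimpleAgent SimpleActor object] + [FrozenProxy]
  take FrozenProxy:  [FrozenProxy AsyncActor SimpleAgent SimpleActor object] + [FrozenProxy AsyncActor SimpleAgent SimpleActor object] + [FrozenProxy AsyncActor SimpleAgent SimpleActor object] + [FrozenProxy]
  take AsyncActor:  [AsyncActor SimpleAgent SimpleActor object] + [AsyncActor SimpleAgent SimpleActor object] + [AsyncActor SimpleAgent SimpleActor object]
  take SimpleAgent:  [SimpleAgent SimpleActor object] + [SimpleAgent SimpleActor object] + [SimpleAgent SimpleActor object]
  take SimpleActor:  [SimpleActor object] + [SimpleActor object] + [SimpleActor object]
  take object:  [object] + [object] + [object]
MRO: CachedAgent FancyView LocalBlock FrozenAgent FrozenProxy AsyncActor SimpleAgent SimpleActor object
CachedAgent is at position 0; next is FancyView.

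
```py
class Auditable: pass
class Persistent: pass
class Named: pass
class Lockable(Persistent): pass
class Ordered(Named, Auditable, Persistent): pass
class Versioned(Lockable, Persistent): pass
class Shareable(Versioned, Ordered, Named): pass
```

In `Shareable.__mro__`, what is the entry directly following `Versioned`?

L[Shareable] = Shareable + merge(L[Versioned], L[Ordered], L[Named], [Versioned Ordered Named])
  take Versioned:  [Versioned Lockable Persistent object] + [Ordered Named Auditable Persistent object] + [Named object] + [Versioned Ordered Named]
  take Lockable:  [Lockable Persistent object] + [Ordered Named Auditable Persistent object] + [Named object] + [Ordered Named]
  take Ordered:  [Persistent object] + [Ordered Named Auditable Persistent object] + [Named object] + [Ordered Named]
  take Named:  [Persistent object] + [Named Auditable Persistent object] + [Named object] + [Named]
  take Auditable:  [Persistent object] + [Auditable Persistent object] + [object]
  take Persistent:  [Persistent object] + [Persistent object] + [object]
  take object:  [object] + [object] + [object]
MRO: Shareable Versioned Lockable Ordered Named Auditable Persistent object
Versioned is at position 1; next is Lockable.

Lockable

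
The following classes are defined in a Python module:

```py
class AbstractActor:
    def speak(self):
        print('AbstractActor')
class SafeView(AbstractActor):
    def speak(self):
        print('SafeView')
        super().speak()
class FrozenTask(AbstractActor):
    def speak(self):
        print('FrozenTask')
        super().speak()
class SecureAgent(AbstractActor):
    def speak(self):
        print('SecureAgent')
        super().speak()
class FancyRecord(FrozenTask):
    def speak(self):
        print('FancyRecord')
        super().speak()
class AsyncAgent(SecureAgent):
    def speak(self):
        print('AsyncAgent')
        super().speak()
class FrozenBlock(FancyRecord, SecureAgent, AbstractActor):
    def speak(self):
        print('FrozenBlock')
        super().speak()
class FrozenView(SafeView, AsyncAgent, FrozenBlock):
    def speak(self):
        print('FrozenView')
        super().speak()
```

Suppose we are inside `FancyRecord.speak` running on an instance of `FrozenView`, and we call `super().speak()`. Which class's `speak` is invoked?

L[FrozenView] = FrozenView + merge(L[SafeView], L[AsyncAgent], L[FrozenBlock], [SafeView AsyncAgent FrozenBlock])
  take SafeView:  [SafeView AbstractActor object] + [AsyncAgent SecureAgent AbstractActor object] + [FrozenBlock FancyRecord FrozenTask SecureAgent AbstractActor object] + [SafeView AsyncAgent FrozenBlock]
  take AsyncAgent:  [AbstractActor object] + [AsyncAgent SecureAgent AbstractActor object] + [FrozenBlock FancyRecord FrozenTask SecureAgent AbstractActor object] + [AsyncAgent FrozenBlock]
  take FrozenBlock:  [AbstractActor object] + [SecureAgent AbstractActor object] + [FrozenBlock FancyRecord FrozenTask SecureAgent AbstractActor object] + [FrozenBlock]
  take FancyRecord:  [AbstractActor object] + [SecureAgent AbstractActor object] + [FancyRecord FrozenTask SecureAgent AbstractActor object]
  take FrozenTask:  [AbstractActor object] + [SecureAgent AbstractActor object] + [FrozenTask SecureAgent AbstractActor object]
  take SecureAgent:  [AbstractActor object] + [SecureAgent AbstractActor object] + [SecureAgent AbstractActor object]
  take AbstractActor:  [AbstractActor object] + [AbstractActor object] + [AbstractActor object]
  take object:  [object] + [object] + [object]
MRO: FrozenView SafeView AsyncAgent FrozenBlock FancyRecord FrozenTask SecureAgent AbstractActor object
super() in FancyRecord.speak on a FrozenView instance goes to the class after FancyRecord in FrozenView's MRO: FrozenTask.

FrozenTask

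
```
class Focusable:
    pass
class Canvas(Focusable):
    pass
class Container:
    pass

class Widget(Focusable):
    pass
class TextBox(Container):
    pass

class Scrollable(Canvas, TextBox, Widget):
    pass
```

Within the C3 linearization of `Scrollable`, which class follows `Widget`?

L[Scrollable] = Scrollable + merge(L[Canvas], L[TextBox], L[Widget], [Canvas TextBox Widget])
  take Canvas:  [Canvas Focusable object] + [TextBox Container object] + [Widget Focusable object] + [Canvas TextBox Widget]
  take TextBox:  [Focusable object] + [TextBox Container object] + [Widget Focusable object] + [TextBox Widget]
  take Container:  [Focusable object] + [Container object] + [Widget Focusable object] + [Widget]
  take Widget:  [Focusable object] + [object] + [Widget Focusable object] + [Widget]
  take Focusable:  [Focusable object] + [object] + [Focusable object]
  take object:  [object] + [object] + [object]
MRO: Scrollable Canvas TextBox Container Widget Focusable object
Widget is at position 4; next is Focusable.

Focusable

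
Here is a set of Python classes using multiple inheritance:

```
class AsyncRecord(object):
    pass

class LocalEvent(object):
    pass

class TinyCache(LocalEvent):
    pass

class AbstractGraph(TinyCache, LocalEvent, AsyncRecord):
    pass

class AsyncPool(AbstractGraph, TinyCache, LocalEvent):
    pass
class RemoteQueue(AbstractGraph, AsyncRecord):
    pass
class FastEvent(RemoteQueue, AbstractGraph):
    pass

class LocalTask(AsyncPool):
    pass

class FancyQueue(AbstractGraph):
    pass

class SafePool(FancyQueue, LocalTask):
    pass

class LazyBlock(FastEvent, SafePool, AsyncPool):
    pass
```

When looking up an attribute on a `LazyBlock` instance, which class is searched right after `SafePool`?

L[LazyBlock] = LazyBlock + merge(L[FastEvent], L[SafePool], L[AsyncPool], [FastEvent SafePool AsyncPool])
  take FastEvent:  [FastEvent RemoteQueue AbstractGraph TinyCache LocalEvent AsyncRecord object] + [SafePool FancyQueue LocalTask AsyncPool AbstractGraph TinyCache LocalEvent AsyncRecord object] + [AsyncPool AbstractGraph TinyCache LocalEvent AsyncRecord object] + [FastEvent SafePool AsyncPool]
  take RemoteQueue:  [RemoteQueue AbstractGraph TinyCache LocalEvent AsyncRecord object] + [SafePool FancyQueue LocalTask AsyncPool AbstractGraph TinyCache LocalEvent AsyncRecord object] + [AsyncPool AbstractGraph TinyCache LocalEvent AsyncRecord object] + [SafePool AsyncPool]
  take SafePool:  [AbstractGraph TinyCache LocalEvent AsyncRecord object] + [SafePool FancyQueue LocalTask AsyncPool AbstractGraph TinyCache LocalEvent AsyncRecord object] + [AsyncPool AbstractGraph TinyCache LocalEvent AsyncRecord object] + [SafePool AsyncPool]
  take FancyQueue:  [AbstractGraph TinyCache LocalEvent AsyncRecord object] + [FancyQueue LocalTask AsyncPool AbstractGraph TinyCache LocalEvent AsyncRecord object] + [AsyncPool AbstractGraph TinyCache LocalEvent AsyncRecord object] + [AsyncPool]
  take LocalTask:  [AbstractGraph TinyCache LocalEvent AsyncRecord object] + [LocalTask AsyncPool AbstractGraph TinyCache LocalEvent AsyncRecord object] + [AsyncPool AbstractGraph TinyCache LocalEvent AsyncRecord object] + [AsyncPool]
  take AsyncPool:  [AbstractGraph TinyCache LocalEvent AsyncRecord object] + [AsyncPool AbstractGraph TinyCache LocalEvent AsyncRecord object] + [AsyncPool AbstractGraph TinyCache LocalEvent AsyncRecord object] + [AsyncPool]
  take AbstractGraph:  [AbstractGraph TinyCache LocalEvent AsyncRecord object] + [AbstractGraph TinyCache LocalEvent AsyncRecord object] + [AbstractGraph TinyCache LocalEvent AsyncRecord object]
  take TinyCache:  [TinyCache LocalEvent AsyncRecord object] + [TinyCache LocalEvent AsyncRecord object] + [TinyCache LocalEvent AsyncRecord object]
  take LocalEvent:  [LocalEvent AsyncRecord object] + [LocalEvent AsyncRecord object] + [LocalEvent AsyncRecord object]
  take AsyncRecord:  [AsyncRecord object] + [AsyncRecord object] + [AsyncRecord object]
  take object:  [object] + [object] + [object]
MRO: LazyBlock FastEvent RemoteQueue SafePool FancyQueue LocalTask AsyncPool AbstractGraph TinyCache LocalEvent AsyncRecord object
SafePool is at position 3; next is FancyQueue.

FancyQueue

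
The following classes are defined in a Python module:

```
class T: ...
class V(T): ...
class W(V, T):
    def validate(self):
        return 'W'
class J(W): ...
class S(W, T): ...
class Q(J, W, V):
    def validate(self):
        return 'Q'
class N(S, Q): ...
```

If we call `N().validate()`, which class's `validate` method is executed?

Q

L[N] = N + merge(L[S], L[Q], [S Q])
  take S:  [S W V T object] + [Q J W V T object] + [S Q]
  take Q:  [W V T object] + [Q J W V T object] + [Q]
  take J:  [W V T object] + [J W V T object]
  take W:  [W V T object] + [W V T object]
  take V:  [V T object] + [V T object]
  take T:  [T object] + [T object]
  take object:  [object] + [object]
MRO: N S Q J W V T object
validate is defined in: Q, W. First along the MRO is Q.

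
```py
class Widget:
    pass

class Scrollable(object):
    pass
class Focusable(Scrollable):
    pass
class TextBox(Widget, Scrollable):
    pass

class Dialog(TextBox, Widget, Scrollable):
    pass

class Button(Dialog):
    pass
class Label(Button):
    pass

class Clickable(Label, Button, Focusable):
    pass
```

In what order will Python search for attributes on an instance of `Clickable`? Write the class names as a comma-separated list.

Clickable, Label, Button, Dialog, TextBox, Widget, Focusable, Scrollable, object

L[Clickable] = Clickable + merge(L[Label], L[Button], L[Focusable], [Label Button Focusable])
  take Label:  [Label Button Dialog TextBox Widget Scrollable object] + [Button Dialog TextBox Widget Scrollable object] + [Focusable Scrollable object] + [Label Button Focusable]
  take Button:  [Button Dialog TextBox Widget Scrollable object] + [Button Dialog TextBox Widget Scrollable object] + [Focusable Scrollable object] + [Button Focusable]
  take Dialog:  [Dialog TextBox Widget Scrollable object] + [Dialog TextBox Widget Scrollable object] + [Focusable Scrollable object] + [Focusable]
  take TextBox:  [TextBox Widget Scrollable object] + [TextBox Widget Scrollable object] + [Focusable Scrollable object] + [Focusable]
  take Widget:  [Widget Scrollable object] + [Widget Scrollable object] + [Focusable Scrollable object] + [Focusable]
  take Focusable:  [Scrollable object] + [Scrollable object] + [Focusable Scrollable object] + [Focusable]
  take Scrollable:  [Scrollable object] + [Scrollable object] + [Scrollable object]
  take object:  [object] + [object] + [object]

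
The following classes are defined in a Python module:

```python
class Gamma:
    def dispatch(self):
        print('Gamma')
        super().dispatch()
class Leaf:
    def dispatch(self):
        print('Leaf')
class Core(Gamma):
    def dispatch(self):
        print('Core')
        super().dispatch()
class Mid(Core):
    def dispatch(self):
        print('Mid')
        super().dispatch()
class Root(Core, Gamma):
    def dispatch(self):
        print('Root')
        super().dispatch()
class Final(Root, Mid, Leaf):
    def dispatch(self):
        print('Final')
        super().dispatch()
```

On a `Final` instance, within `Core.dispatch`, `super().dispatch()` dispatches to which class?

Gamma

L[Final] = Final + merge(L[Root], L[Mid], L[Leaf], [Root Mid Leaf])
  take Root:  [Root Core Gamma object] + [Mid Core Gamma object] + [Leaf object] + [Root Mid Leaf]
  take Mid:  [Core Gamma object] + [Mid Core Gamma object] + [Leaf object] + [Mid Leaf]
  take Core:  [Core Gamma object] + [Core Gamma object] + [Leaf object] + [Leaf]
  take Gamma:  [Gamma object] + [Gamma object] + [Leaf object] + [Leaf]
  take Leaf:  [object] + [object] + [Leaf object] + [Leaf]
  take object:  [object] + [object] + [object]
MRO: Final Root Mid Core Gamma Leaf object
super() in Core.dispatch on a Final instance goes to the class after Core in Final's MRO: Gamma.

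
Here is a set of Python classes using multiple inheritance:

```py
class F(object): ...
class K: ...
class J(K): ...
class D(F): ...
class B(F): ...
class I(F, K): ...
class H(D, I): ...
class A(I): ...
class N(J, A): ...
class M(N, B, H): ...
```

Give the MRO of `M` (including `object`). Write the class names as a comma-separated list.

L[M] = M + merge(L[N], L[B], L[H], [N B H])
  take N:  [N J A I F K object] + [B F object] + [H D I F K object] + [N B H]
  take J:  [J A I F K object] + [B F object] + [H D I F K object] + [B H]
  take A:  [A I F K object] + [B F object] + [H D I F K object] + [B H]
  take B:  [I F K object] + [B F object] + [H D I F K object] + [B H]
  take H:  [I F K object] + [F object] + [H D I F K object] + [H]
  take D:  [I F K object] + [F object] + [D I F K object]
  take I:  [I F K object] + [F object] + [I F K object]
  take F:  [F K object] + [F object] + [F K object]
  take K:  [K object] + [object] + [K object]
  take object:  [object] + [object] + [object]

M, N, J, A, B, H, D, I, F, K, object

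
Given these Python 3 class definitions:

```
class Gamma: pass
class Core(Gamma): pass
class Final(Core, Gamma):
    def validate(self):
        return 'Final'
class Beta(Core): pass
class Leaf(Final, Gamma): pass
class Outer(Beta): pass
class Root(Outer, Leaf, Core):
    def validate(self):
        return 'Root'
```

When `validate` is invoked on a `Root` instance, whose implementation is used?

Root

L[Root] = Root + merge(L[Outer], L[Leaf], L[Core], [Outer Leaf Core])
  take Outer:  [Outer Beta Core Gamma object] + [Leaf Final Core Gamma object] + [Core Gamma object] + [Outer Leaf Core]
  take Beta:  [Beta Core Gamma object] + [Leaf Final Core Gamma object] + [Core Gamma object] + [Leaf Core]
  take Leaf:  [Core Gamma object] + [Leaf Final Core Gamma object] + [Core Gamma object] + [Leaf Core]
  take Final:  [Core Gamma object] + [Final Core Gamma object] + [Core Gamma object] + [Core]
  take Core:  [Core Gamma object] + [Core Gamma object] + [Core Gamma object] + [Core]
  take Gamma:  [Gamma object] + [Gamma object] + [Gamma object]
  take object:  [object] + [object] + [object]
MRO: Root Outer Beta Leaf Final Core Gamma object
validate is defined in: Final, Root. First along the MRO is Root.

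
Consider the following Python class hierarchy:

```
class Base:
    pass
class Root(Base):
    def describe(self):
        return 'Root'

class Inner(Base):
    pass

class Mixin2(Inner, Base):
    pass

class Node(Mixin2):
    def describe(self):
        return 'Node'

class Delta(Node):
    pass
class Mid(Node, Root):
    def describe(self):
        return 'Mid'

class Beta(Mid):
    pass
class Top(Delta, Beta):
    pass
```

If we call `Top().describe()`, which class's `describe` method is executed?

Mid

L[Top] = Top + merge(L[Delta], L[Beta], [Delta Beta])
  take Delta:  [Delta Node Mixin2 Inner Base object] + [Beta Mid Node Mixin2 Inner Root Base object] + [Delta Beta]
  take Beta:  [Node Mixin2 Inner Base object] + [Beta Mid Node Mixin2 Inner Root Base object] + [Beta]
  take Mid:  [Node Mixin2 Inner Base object] + [Mid Node Mixin2 Inner Root Base object]
  take Node:  [Node Mixin2 Inner Base object] + [Node Mixin2 Inner Root Base object]
  take Mixin2:  [Mixin2 Inner Base object] + [Mixin2 Inner Root Base object]
  take Inner:  [Inner Base object] + [Inner Root Base object]
  take Root:  [Base object] + [Root Base object]
  take Base:  [Base object] + [Base object]
  take object:  [object] + [object]
MRO: Top Delta Beta Mid Node Mixin2 Inner Root Base object
describe is defined in: Mid, Node, Root. First along the MRO is Mid.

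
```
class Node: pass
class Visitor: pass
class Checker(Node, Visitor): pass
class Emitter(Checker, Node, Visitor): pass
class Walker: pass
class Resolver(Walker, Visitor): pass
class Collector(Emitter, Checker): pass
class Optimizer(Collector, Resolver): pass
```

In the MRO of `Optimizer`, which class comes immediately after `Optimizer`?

Collector

L[Optimizer] = Optimizer + merge(L[Collector], L[Resolver], [Collector Resolver])
  take Collector:  [Collector Emitter Checker Node Visitor object] + [Resolver Walker Visitor object] + [Collector Resolver]
  take Emitter:  [Emitter Checker Node Visitor object] + [Resolver Walker Visitor object] + [Resolver]
  take Checker:  [Checker Node Visitor object] + [Resolver Walker Visitor object] + [Resolver]
  take Node:  [Node Visitor object] + [Resolver Walker Visitor object] + [Resolver]
  take Resolver:  [Visitor object] + [Resolver Walker Visitor object] + [Resolver]
  take Walker:  [Visitor object] + [Walker Visitor object]
  take Visitor:  [Visitor object] + [Visitor object]
  take object:  [object] + [object]
MRO: Optimizer Collector Emitter Checker Node Resolver Walker Visitor object
Optimizer is at position 0; next is Collector.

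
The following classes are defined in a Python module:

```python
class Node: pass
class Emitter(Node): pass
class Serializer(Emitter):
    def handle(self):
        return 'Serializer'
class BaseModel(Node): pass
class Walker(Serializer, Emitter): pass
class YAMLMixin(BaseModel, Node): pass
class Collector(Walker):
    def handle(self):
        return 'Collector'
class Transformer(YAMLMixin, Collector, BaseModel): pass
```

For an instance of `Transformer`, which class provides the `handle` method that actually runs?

L[Transformer] = Transformer + merge(L[YAMLMixin], L[Collector], L[BaseModel], [YAMLMixin Collector BaseModel])
  take YAMLMixin:  [YAMLMixin BaseModel Node object] + [Collector Walker Serializer Emitter Node object] + [BaseModel Node object] + [YAMLMixin Collector BaseModel]
  take Collector:  [BaseModel Node object] + [Collector Walker Serializer Emitter Node object] + [BaseModel Node object] + [Collector BaseModel]
  take BaseModel:  [BaseModel Node object] + [Walker Serializer Emitter Node object] + [BaseModel Node object] + [BaseModel]
  take Walker:  [Node object] + [Walker Serializer Emitter Node object] + [Node object]
  take Serializer:  [Node object] + [Serializer Emitter Node object] + [Node object]
  take Emitter:  [Node object] + [Emitter Node object] + [Node object]
  take Node:  [Node object] + [Node object] + [Node object]
  take object:  [object] + [object] + [object]
MRO: Transformer YAMLMixin Collector BaseModel Walker Serializer Emitter Node object
handle is defined in: Collector, Serializer. First along the MRO is Collector.

Collector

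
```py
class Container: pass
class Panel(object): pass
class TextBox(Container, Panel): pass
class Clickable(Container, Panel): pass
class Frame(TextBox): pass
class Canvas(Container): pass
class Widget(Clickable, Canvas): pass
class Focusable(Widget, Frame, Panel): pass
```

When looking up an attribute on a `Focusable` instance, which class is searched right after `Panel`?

L[Focusable] = Focusable + merge(L[Widget], L[Frame], L[Panel], [Widget Frame Panel])
  take Widget:  [Widget Clickable Canvas Container Panel object] + [Frame TextBox Container Panel object] + [Panel object] + [Widget Frame Panel]
  take Clickable:  [Clickable Canvas Container Panel object] + [Frame TextBox Container Panel object] + [Panel object] + [Frame Panel]
  take Canvas:  [Canvas Container Panel object] + [Frame TextBox Container Panel object] + [Panel object] + [Frame Panel]
  take Frame:  [Container Panel object] + [Frame TextBox Container Panel object] + [Panel object] + [Frame Panel]
  take TextBox:  [Container Panel object] + [TextBox Container Panel object] + [Panel object] + [Panel]
  take Container:  [Container Panel object] + [Container Panel object] + [Panel object] + [Panel]
  take Panel:  [Panel object] + [Panel object] + [Panel object] + [Panel]
  take object:  [object] + [object] + [object]
MRO: Focusable Widget Clickable Canvas Frame TextBox Container Panel object
Panel is at position 7; next is object.

object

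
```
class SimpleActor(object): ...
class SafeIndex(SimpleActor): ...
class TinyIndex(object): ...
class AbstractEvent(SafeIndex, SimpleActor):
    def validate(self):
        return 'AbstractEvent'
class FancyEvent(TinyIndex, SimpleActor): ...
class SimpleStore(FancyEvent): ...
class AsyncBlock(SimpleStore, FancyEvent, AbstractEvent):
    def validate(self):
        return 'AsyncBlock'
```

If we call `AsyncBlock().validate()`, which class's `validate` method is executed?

AsyncBlock

L[AsyncBlock] = AsyncBlock + merge(L[SimpleStore], L[FancyEvent], L[AbstractEvent], [SimpleStore FancyEvent AbstractEvent])
  take SimpleStore:  [SimpleStore FancyEvent TinyIndex SimpleActor object] + [FancyEvent TinyIndex SimpleActor object] + [AbstractEvent SafeIndex SimpleActor object] + [SimpleStore FancyEvent AbstractEvent]
  take FancyEvent:  [FancyEvent TinyIndex SimpleActor object] + [FancyEvent TinyIndex SimpleActor object] + [AbstractEvent SafeIndex SimpleActor object] + [FancyEvent AbstractEvent]
  take TinyIndex:  [TinyIndex SimpleActor object] + [TinyIndex SimpleActor object] + [AbstractEvent SafeIndex SimpleActor object] + [AbstractEvent]
  take AbstractEvent:  [SimpleActor object] + [SimpleActor object] + [AbstractEvent SafeIndex SimpleActor object] + [AbstractEvent]
  take SafeIndex:  [SimpleActor object] + [SimpleActor object] + [SafeIndex SimpleActor object]
  take SimpleActor:  [SimpleActor object] + [SimpleActor object] + [SimpleActor object]
  take object:  [object] + [object] + [object]
MRO: AsyncBlock SimpleStore FancyEvent TinyIndex AbstractEvent SafeIndex SimpleActor object
validate is defined in: AbstractEvent, AsyncBlock. First along the MRO is AsyncBlock.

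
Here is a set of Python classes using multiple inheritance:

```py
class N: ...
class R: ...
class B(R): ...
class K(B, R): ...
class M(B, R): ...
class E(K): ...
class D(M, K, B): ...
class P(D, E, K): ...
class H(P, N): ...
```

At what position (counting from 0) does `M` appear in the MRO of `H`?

L[H] = H + merge(L[P], L[N], [P N])
  take P:  [P D M E K B R object] + [N object] + [P N]
  take D:  [D M E K B R object] + [N object] + [N]
  take M:  [M E K B R object] + [N object] + [N]
  take E:  [E K B R object] + [N object] + [N]
  take K:  [K B R object] + [N object] + [N]
  take B:  [B R object] + [N object] + [N]
  take R:  [R object] + [N object] + [N]
  take N:  [object] + [N object] + [N]
  take object:  [object] + [object]
MRO: H P D M E K B R N object
M sits at index 3.

3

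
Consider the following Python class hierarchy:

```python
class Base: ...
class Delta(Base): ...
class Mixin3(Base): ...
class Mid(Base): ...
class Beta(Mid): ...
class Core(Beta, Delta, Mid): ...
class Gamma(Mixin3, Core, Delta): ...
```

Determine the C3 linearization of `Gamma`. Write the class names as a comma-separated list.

L[Gamma] = Gamma + merge(L[Mixin3], L[Core], L[Delta], [Mixin3 Core Delta])
  take Mixin3:  [Mixin3 Base object] + [Core Beta Delta Mid Base object] + [Delta Base object] + [Mixin3 Core Delta]
  take Core:  [Base object] + [Core Beta Delta Mid Base object] + [Delta Base object] + [Core Delta]
  take Beta:  [Base object] + [Beta Delta Mid Base object] + [Delta Base object] + [Delta]
  take Delta:  [Base object] + [Delta Mid Base object] + [Delta Base object] + [Delta]
  take Mid:  [Base object] + [Mid Base object] + [Base object]
  take Base:  [Base object] + [Base object] + [Base object]
  take object:  [object] + [object] + [object]

Gamma, Mixin3, Core, Beta, Delta, Mid, Base, object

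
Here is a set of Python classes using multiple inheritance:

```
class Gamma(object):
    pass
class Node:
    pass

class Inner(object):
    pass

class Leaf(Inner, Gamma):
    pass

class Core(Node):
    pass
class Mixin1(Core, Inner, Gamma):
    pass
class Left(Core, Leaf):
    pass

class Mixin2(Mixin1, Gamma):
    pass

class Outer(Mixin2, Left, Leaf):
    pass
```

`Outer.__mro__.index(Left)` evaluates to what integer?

3

L[Outer] = Outer + merge(L[Mixin2], L[Left], L[Leaf], [Mixin2 Left Leaf])
  take Mixin2:  [Mixin2 Mixin1 Core Node Inner Gamma object] + [Left Core Node Leaf Inner Gamma object] + [Leaf Inner Gamma object] + [Mixin2 Left Leaf]
  take Mixin1:  [Mixin1 Core Node Inner Gamma object] + [Left Core Node Leaf Inner Gamma object] + [Leaf Inner Gamma object] + [Left Leaf]
  take Left:  [Core Node Inner Gamma object] + [Left Core Node Leaf Inner Gamma object] + [Leaf Inner Gamma object] + [Left Leaf]
  take Core:  [Core Node Inner Gamma object] + [Core Node Leaf Inner Gamma object] + [Leaf Inner Gamma object] + [Leaf]
  take Node:  [Node Inner Gamma object] + [Node Leaf Inner Gamma object] + [Leaf Inner Gamma object] + [Leaf]
  take Leaf:  [Inner Gamma object] + [Leaf Inner Gamma object] + [Leaf Inner Gamma object] + [Leaf]
  take Inner:  [Inner Gamma object] + [Inner Gamma object] + [Inner Gamma object]
  take Gamma:  [Gamma object] + [Gamma object] + [Gamma object]
  take object:  [object] + [object] + [object]
MRO: Outer Mixin2 Mixin1 Left Core Node Leaf Inner Gamma object
Left sits at index 3.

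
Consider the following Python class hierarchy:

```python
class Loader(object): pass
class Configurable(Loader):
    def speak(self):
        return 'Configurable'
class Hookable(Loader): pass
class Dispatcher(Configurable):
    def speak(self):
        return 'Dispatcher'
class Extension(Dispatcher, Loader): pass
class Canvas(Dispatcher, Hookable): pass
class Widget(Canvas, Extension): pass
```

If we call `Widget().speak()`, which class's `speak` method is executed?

Dispatcher

L[Widget] = Widget + merge(L[Canvas], L[Extension], [Canvas Extension])
  take Canvas:  [Canvas Dispatcher Configurable Hookable Loader object] + [Extension Dispatcher Configurable Loader object] + [Canvas Extension]
  take Extension:  [Dispatcher Configurable Hookable Loader object] + [Extension Dispatcher Configurable Loader object] + [Extension]
  take Dispatcher:  [Dispatcher Configurable Hookable Loader object] + [Dispatcher Configurable Loader object]
  take Configurable:  [Configurable Hookable Loader object] + [Configurable Loader object]
  take Hookable:  [Hookable Loader object] + [Loader object]
  take Loader:  [Loader object] + [Loader object]
  take object:  [object] + [object]
MRO: Widget Canvas Extension Dispatcher Configurable Hookable Loader object
speak is defined in: Configurable, Dispatcher. First along the MRO is Dispatcher.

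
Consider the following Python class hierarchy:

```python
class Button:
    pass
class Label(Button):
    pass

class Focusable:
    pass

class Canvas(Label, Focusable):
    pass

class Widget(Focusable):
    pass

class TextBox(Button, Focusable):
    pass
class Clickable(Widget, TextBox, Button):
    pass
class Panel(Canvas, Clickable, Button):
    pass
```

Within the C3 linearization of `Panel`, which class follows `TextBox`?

Button

L[Panel] = Panel + merge(L[Canvas], L[Clickable], L[Button], [Canvas Clickable Button])
  take Canvas:  [Canvas Label Button Focusable object] + [Clickable Widget TextBox Button Focusable object] + [Button object] + [Canvas Clickable Button]
  take Label:  [Label Button Focusable object] + [Clickable Widget TextBox Button Focusable object] + [Button object] + [Clickable Button]
  take Clickable:  [Button Focusable object] + [Clickable Widget TextBox Button Focusable object] + [Button object] + [Clickable Button]
  take Widget:  [Button Focusable object] + [Widget TextBox Button Focusable object] + [Button object] + [Button]
  take TextBox:  [Button Focusable object] + [TextBox Button Focusable object] + [Button object] + [Button]
  take Button:  [Button Focusable object] + [Button Focusable object] + [Button object] + [Button]
  take Focusable:  [Focusable object] + [Focusable object] + [object]
  take object:  [object] + [object] + [object]
MRO: Panel Canvas Label Clickable Widget TextBox Button Focusable object
TextBox is at position 5; next is Button.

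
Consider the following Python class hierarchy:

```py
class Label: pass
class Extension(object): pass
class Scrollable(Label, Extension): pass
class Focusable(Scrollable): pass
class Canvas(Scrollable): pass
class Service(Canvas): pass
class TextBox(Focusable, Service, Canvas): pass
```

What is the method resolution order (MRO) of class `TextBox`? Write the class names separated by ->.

L[TextBox] = TextBox + merge(L[Focusable], L[Service], L[Canvas], [Focusable Service Canvas])
  take Focusable:  [Focusable Scrollable Label Extension object] + [Service Canvas Scrollable Label Extension object] + [Canvas Scrollable Label Extension object] + [Focusable Service Canvas]
  take Service:  [Scrollable Label Extension object] + [Service Canvas Scrollable Label Extension object] + [Canvas Scrollable Label Extension object] + [Service Canvas]
  take Canvas:  [Scrollable Label Extension object] + [Canvas Scrollable Label Extension object] + [Canvas Scrollable Label Extension object] + [Canvas]
  take Scrollable:  [Scrollable Label Extension object] + [Scrollable Label Extension object] + [Scrollable Label Extension object]
  take Label:  [Label Extension object] + [Label Extension object] + [Label Extension object]
  take Extension:  [Extension object] + [Extension object] + [Extension object]
  take object:  [object] + [object] + [object]

TextBox -> Focusable -> Service -> Canvas -> Scrollable -> Label -> Extension -> object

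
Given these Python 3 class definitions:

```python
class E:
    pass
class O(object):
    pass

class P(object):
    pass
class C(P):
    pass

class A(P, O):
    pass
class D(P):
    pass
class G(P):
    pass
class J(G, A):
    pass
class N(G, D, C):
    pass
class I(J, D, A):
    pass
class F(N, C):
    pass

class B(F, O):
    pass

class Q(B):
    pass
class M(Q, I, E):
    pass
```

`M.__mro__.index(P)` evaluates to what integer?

L[M] = M + merge(L[Q], L[I], L[E], [Q I E])
  take Q:  [Q B F N G D C P O object] + [I J G D A P O object] + [E object] + [Q I E]
  take B:  [B F N G D C P O object] + [I J G D A P O object] + [E object] + [I E]
  take F:  [F N G D C P O object] + [I J G D A P O object] + [E object] + [I E]
  take N:  [N G D C P O object] + [I J G D A P O object] + [E object] + [I E]
  take I:  [G D C P O object] + [I J G D A P O object] + [E object] + [I E]
  take J:  [G D C P O object] + [J G D A P O object] + [E object] + [E]
  take G:  [G D C P O object] + [G D A P O object] + [E object] + [E]
  take D:  [D C P O object] + [D A P O object] + [E object] + [E]
  take C:  [C P O object] + [A P O object] + [E object] + [E]
  take A:  [P O object] + [A P O object] + [E object] + [E]
  take P:  [P O object] + [P O object] + [E object] + [E]
  take O:  [O object] + [O object] + [E object] + [E]
  take E:  [object] + [object] + [E object] + [E]
  take object:  [object] + [object] + [object]
MRO: M Q B F N I J G D C A P O E object
P sits at index 11.

11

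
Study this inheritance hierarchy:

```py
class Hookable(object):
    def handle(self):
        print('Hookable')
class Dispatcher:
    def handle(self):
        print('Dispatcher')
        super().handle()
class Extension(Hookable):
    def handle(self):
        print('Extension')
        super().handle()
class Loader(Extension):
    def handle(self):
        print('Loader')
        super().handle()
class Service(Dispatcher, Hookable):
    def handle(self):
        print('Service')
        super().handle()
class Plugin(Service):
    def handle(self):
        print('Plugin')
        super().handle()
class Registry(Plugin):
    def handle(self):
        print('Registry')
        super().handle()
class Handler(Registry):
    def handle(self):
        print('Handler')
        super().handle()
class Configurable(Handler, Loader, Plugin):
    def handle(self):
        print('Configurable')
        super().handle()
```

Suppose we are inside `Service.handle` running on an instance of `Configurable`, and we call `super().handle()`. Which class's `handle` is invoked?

L[Configurable] = Configurable + merge(L[Handler], L[Loader], L[Plugin], [Handler Loader Plugin])
  take Handler:  [Handler Registry Plugin Service Dispatcher Hookable object] + [Loader Extension Hookable object] + [Plugin Service Dispatcher Hookable object] + [Handler Loader Plugin]
  take Registry:  [Registry Plugin Service Dispatcher Hookable object] + [Loader Extension Hookable object] + [Plugin Service Dispatcher Hookable object] + [Loader Plugin]
  take Loader:  [Plugin Service Dispatcher Hookable object] + [Loader Extension Hookable object] + [Plugin Service Dispatcher Hookable object] + [Loader Plugin]
  take Plugin:  [Plugin Service Dispatcher Hookable object] + [Extension Hookable object] + [Plugin Service Dispatcher Hookable object] + [Plugin]
  take Service:  [Service Dispatcher Hookable object] + [Extension Hookable object] + [Service Dispatcher Hookable object]
  take Dispatcher:  [Dispatcher Hookable object] + [Extension Hookable object] + [Dispatcher Hookable object]
  take Extension:  [Hookable object] + [Extension Hookable object] + [Hookable object]
  take Hookable:  [Hookable object] + [Hookable object] + [Hookable object]
  take object:  [object] + [object] + [object]
MRO: Configurable Handler Registry Loader Plugin Service Dispatcher Extension Hookable object
super() in Service.handle on a Configurable instance goes to the class after Service in Configurable's MRO: Dispatcher.

Dispatcher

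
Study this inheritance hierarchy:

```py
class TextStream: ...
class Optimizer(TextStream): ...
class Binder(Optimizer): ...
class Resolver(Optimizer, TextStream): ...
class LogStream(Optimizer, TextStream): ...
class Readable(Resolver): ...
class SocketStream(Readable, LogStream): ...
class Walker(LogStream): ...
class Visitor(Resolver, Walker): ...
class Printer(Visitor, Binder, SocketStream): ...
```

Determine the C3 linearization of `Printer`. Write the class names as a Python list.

L[Printer] = Printer + merge(L[Visitor], L[Binder], L[SocketStream], [Visitor Binder SocketStream])
  take Visitor:  [Visitor Resolver Walker LogStream Optimizer TextStream object] + [Binder Optimizer TextStream object] + [SocketStream Readable Resolver LogStream Optimizer TextStream object] + [Visitor Binder SocketStream]
  take Binder:  [Resolver Walker LogStream Optimizer TextStream object] + [Binder Optimizer TextStream object] + [SocketStream Readable Resolver LogStream Optimizer TextStream object] + [Binder SocketStream]
  take SocketStream:  [Resolver Walker LogStream Optimizer TextStream object] + [Optimizer TextStream object] + [SocketStream Readable Resolver LogStream Optimizer TextStream object] + [SocketStream]
  take Readable:  [Resolver Walker LogStream Optimizer TextStream object] + [Optimizer TextStream object] + [Readable Resolver LogStream Optimizer TextStream object]
  take Resolver:  [Resolver Walker LogStream Optimizer TextStream object] + [Optimizer TextStream object] + [Resolver LogStream Optimizer TextStream object]
  take Walker:  [Walker LogStream Optimizer TextStream object] + [Optimizer TextStream object] + [LogStream Optimizer TextStream object]
  take LogStream:  [LogStream Optimizer TextStream object] + [Optimizer TextStream object] + [LogStream Optimizer TextStream object]
  take Optimizer:  [Optimizer TextStream object] + [Optimizer TextStream object] + [Optimizer TextStream object]
  take TextStream:  [TextStream object] + [TextStream object] + [TextStream object]
  take object:  [object] + [object] + [object]

[Printer, Visitor, Binder, SocketStream, Readable, Resolver, Walker, LogStream, Optimizer, TextStream, object]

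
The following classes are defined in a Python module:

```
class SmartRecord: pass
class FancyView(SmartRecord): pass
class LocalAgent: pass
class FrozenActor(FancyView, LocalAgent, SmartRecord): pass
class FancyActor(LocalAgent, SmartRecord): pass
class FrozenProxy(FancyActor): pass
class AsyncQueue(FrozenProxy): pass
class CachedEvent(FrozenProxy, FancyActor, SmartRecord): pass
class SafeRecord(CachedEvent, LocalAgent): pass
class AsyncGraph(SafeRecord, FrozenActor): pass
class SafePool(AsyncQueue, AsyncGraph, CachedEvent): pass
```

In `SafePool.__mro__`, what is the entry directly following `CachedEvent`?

L[SafePool] = SafePool + merge(L[AsyncQueue], L[AsyncGraph], L[CachedEvent], [AsyncQueue AsyncGraph CachedEvent])
  take AsyncQueue:  [AsyncQueue FrozenProxy FancyActor LocalAgent SmartRecord object] + [AsyncGraph SafeRecord CachedEvent FrozenProxy FancyActor FrozenActor FancyView LocalAgent SmartRecord object] + [CachedEvent FrozenProxy FancyActor LocalAgent SmartRecord object] + [AsyncQueue AsyncGraph CachedEvent]
  take AsyncGraph:  [FrozenProxy FancyActor LocalAgent SmartRecord object] + [AsyncGraph SafeRecord CachedEvent FrozenProxy FancyActor FrozenActor FancyView LocalAgent SmartRecord object] + [CachedEvent FrozenProxy FancyActor LocalAgent SmartRecord object] + [AsyncGraph CachedEvent]
  take SafeRecord:  [FrozenProxy FancyActor LocalAgent SmartRecord object] + [SafeRecord CachedEvent FrozenProxy FancyActor FrozenActor FancyView LocalAgent SmartRecord object] + [CachedEvent FrozenProxy FancyActor LocalAgent SmartRecord object] + [CachedEvent]
  take CachedEvent:  [FrozenProxy FancyActor LocalAgent SmartRecord object] + [CachedEvent FrozenProxy FancyActor FrozenActor FancyView LocalAgent SmartRecord object] + [CachedEvent FrozenProxy FancyActor LocalAgent SmartRecord object] + [CachedEvent]
  take FrozenProxy:  [FrozenProxy FancyActor LocalAgent SmartRecord object] + [FrozenProxy FancyActor FrozenActor FancyView LocalAgent SmartRecord object] + [FrozenProxy FancyActor LocalAgent SmartRecord object]
  take FancyActor:  [FancyActor LocalAgent SmartRecord object] + [FancyActor FrozenActor FancyView LocalAgent SmartRecord object] + [FancyActor LocalAgent SmartRecord object]
  take FrozenActor:  [LocalAgent SmartRecord object] + [FrozenActor FancyView LocalAgent SmartRecord object] + [LocalAgent SmartRecord object]
  take FancyView:  [LocalAgent SmartRecord object] + [FancyView LocalAgent SmartRecord object] + [LocalAgent SmartRecord object]
  take LocalAgent:  [LocalAgent SmartRecord object] + [LocalAgent SmartRecord object] + [LocalAgent SmartRecord object]
  take SmartRecord:  [SmartRecord object] + [SmartRecord object] + [SmartRecord object]
  take object:  [object] + [object] + [object]
MRO: SafePool AsyncQueue AsyncGraph SafeRecord CachedEvent FrozenProxy FancyActor FrozenActor FancyView LocalAgent SmartRecord object
CachedEvent is at position 4; next is FrozenProxy.

FrozenProxy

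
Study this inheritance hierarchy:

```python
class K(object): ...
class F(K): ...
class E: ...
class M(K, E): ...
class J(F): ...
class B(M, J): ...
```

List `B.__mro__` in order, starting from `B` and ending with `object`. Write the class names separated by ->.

B -> M -> J -> F -> K -> E -> object

L[B] = B + merge(L[M], L[J], [M J])
  take M:  [M K E object] + [J F K object] + [M J]
  take J:  [K E object] + [J F K object] + [J]
  take F:  [K E object] + [F K object]
  take K:  [K E object] + [K object]
  take E:  [E object] + [object]
  take object:  [object] + [object]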